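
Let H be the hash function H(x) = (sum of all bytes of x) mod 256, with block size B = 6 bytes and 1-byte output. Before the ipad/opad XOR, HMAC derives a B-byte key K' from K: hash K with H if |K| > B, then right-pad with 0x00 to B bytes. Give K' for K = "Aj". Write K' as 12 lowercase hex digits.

Key "Aj" = 41 6a is 2 bytes ≤ B = 6; zero-pad to 6 bytes: K' = 41 6a 00 00 00 00.

416a00000000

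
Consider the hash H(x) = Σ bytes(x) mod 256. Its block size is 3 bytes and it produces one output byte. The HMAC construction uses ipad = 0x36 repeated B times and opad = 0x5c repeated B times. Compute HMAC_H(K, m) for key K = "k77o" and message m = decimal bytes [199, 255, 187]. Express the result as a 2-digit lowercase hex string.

Key "k77o" = 6b 37 37 6f is 4 bytes > B = 3, so hash it first: H(key) = 48, then zero-pad to 3 bytes: K' = 48 00 00.
K' ⊕ ipad = 7e 36 36.  K' ⊕ opad = 14 5c 5c.
Inner input = (K'⊕ipad) ∥ m = 7e 36 36 ∥ c7 ff bb.
Inner hash: sum = 126+54+54+199+255+187 = 875; mod 256 = 107 → 6b.
Outer input = (K'⊕opad) ∥ inner = 14 5c 5c ∥ 6b.
Outer hash (tag): sum = 20+92+92+107 = 311; mod 256 = 55 → 37.

37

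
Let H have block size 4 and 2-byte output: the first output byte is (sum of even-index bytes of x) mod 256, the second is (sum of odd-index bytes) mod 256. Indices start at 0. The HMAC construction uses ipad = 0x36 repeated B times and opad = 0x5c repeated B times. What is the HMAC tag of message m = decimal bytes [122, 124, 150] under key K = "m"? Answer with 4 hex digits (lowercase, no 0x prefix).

2ea0

Key "m" = 6d is 1 byte ≤ B = 4; zero-pad to 4 bytes: K' = 6d 00 00 00.
K' ⊕ ipad = 5b 36 36 36.  K' ⊕ opad = 31 5c 5c 5c.
Inner input = (K'⊕ipad) ∥ m = 5b 36 36 36 ∥ 7a 7c 96.
Inner hash: even-index sum = 417 mod 256 = 161; odd-index sum = 232 mod 256 = 232 → a1 e8.
Outer input = (K'⊕opad) ∥ inner = 31 5c 5c 5c ∥ a1 e8.
Outer hash (tag): even-index sum = 302 mod 256 = 46; odd-index sum = 416 mod 256 = 160 → 2e a0.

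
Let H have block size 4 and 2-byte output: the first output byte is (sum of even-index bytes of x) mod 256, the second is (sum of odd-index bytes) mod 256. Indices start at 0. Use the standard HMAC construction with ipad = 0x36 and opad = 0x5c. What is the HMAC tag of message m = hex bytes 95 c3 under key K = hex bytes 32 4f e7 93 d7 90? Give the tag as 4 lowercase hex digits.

Key hex bytes 32 4f e7 93 d7 90 is 6 bytes > B = 4, so hash it first: H(key) = f0 72, then zero-pad to 4 bytes: K' = f0 72 00 00.
K' ⊕ ipad = c6 44 36 36.  K' ⊕ opad = ac 2e 5c 5c.
Inner input = (K'⊕ipad) ∥ m = c6 44 36 36 ∥ 95 c3.
Inner hash: even-index sum = 401 mod 256 = 145; odd-index sum = 317 mod 256 = 61 → 91 3d.
Outer input = (K'⊕opad) ∥ inner = ac 2e 5c 5c ∥ 91 3d.
Outer hash (tag): even-index sum = 409 mod 256 = 153; odd-index sum = 199 mod 256 = 199 → 99 c7.

99c7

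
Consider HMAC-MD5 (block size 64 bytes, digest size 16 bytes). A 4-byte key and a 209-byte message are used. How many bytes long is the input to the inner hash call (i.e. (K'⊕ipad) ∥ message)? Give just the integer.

273

Key is 4 ≤ 64 bytes, zero-padded: |K'| = 64.
Inner input = (K'⊕ipad) ∥ m → 64 + 209 = 273 bytes.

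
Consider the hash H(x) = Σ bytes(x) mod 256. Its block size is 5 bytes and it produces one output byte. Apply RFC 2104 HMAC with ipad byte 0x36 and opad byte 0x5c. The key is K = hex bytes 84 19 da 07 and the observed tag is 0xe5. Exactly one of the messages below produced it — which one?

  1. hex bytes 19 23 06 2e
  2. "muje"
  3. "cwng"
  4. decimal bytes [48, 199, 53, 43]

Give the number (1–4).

4

Key hex bytes 84 19 da 07 is 4 bytes ≤ B = 5; zero-pad to 5 bytes: K' = 84 19 da 07 00.
K' ⊕ ipad = b2 2f ec 31 36; K' ⊕ opad = d8 45 86 5b 5c.
m1: inner = H(b2 2f ec 31 36 19 23 06 2e) = a4; tag = H(d8 45 86 5b 5c a4) = fe
m2: inner = H(b2 2f ec 31 36 6d 75 6a 65) = e5; tag = H(d8 45 86 5b 5c e5) = 3f
m3: inner = H(b2 2f ec 31 36 63 77 6e 67) = e3; tag = H(d8 45 86 5b 5c e3) = 3d
m4: inner = H(b2 2f ec 31 36 30 c7 35 2b) = 8b; tag = H(d8 45 86 5b 5c 8b) = e5 ← matches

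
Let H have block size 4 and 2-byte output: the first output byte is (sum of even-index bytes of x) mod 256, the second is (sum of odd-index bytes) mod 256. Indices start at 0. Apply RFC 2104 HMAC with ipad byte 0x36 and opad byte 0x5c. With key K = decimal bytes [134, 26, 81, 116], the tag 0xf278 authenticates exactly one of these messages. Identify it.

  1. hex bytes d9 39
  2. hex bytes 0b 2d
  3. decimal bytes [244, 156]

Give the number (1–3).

3

Key decimal bytes [134, 26, 81, 116] = 86 1a 51 74 is exactly B = 4 bytes: K' = 86 1a 51 74.
K' ⊕ ipad = b0 2c 67 42; K' ⊕ opad = da 46 0d 28.
m1: inner = H(b0 2c 67 42 d9 39) = f0 a7; tag = H(da 46 0d 28 f0 a7) = d715
m2: inner = H(b0 2c 67 42 0b 2d) = 22 9b; tag = H(da 46 0d 28 22 9b) = 0909
m3: inner = H(b0 2c 67 42 f4 9c) = 0b 0a; tag = H(da 46 0d 28 0b 0a) = f278 ← matches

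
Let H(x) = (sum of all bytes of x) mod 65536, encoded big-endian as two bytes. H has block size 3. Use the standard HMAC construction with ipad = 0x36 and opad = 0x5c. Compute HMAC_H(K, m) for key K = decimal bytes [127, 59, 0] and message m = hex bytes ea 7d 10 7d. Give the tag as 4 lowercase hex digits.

Key decimal bytes [127, 59, 0] = 7f 3b 00 is exactly B = 3 bytes: K' = 7f 3b 00.
K' ⊕ ipad = 49 0d 36.  K' ⊕ opad = 23 67 5c.
Inner input = (K'⊕ipad) ∥ m = 49 0d 36 ∥ ea 7d 10 7d.
Inner hash: sum = 73+13+54+234+125+16+125 = 640 → 02 80.
Outer input = (K'⊕opad) ∥ inner = 23 67 5c ∥ 02 80.
Outer hash (tag): sum = 35+103+92+2+128 = 360 → 01 68.

0168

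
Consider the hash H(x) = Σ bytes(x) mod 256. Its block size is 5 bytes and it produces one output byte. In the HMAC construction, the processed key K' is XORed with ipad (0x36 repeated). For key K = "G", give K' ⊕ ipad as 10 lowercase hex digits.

7136363636

Key "G" = 47 is 1 byte ≤ B = 5; zero-pad to 5 bytes: K' = 47 00 00 00 00.
XOR each byte with 0x36: 47⊕36=71, 00⊕36=36, 00⊕36=36, 00⊕36=36, 00⊕36=36.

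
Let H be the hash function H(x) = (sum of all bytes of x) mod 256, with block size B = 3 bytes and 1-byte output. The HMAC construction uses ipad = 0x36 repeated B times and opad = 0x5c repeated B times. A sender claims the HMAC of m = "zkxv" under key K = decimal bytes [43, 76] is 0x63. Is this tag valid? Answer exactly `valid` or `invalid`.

invalid

Key decimal bytes [43, 76] = 2b 4c is 2 bytes ≤ B = 3; zero-pad to 3 bytes: K' = 2b 4c 00.
K' ⊕ ipad = 1d 7a 36; K' ⊕ opad = 77 10 5c.
Inner hash: sum = 29+122+54+122+107+120+118 = 672; mod 256 = 160 → a0.
Outer hash (recomputed tag): sum = 119+16+92+160 = 387; mod 256 = 131 → 83.
Recomputed tag = 83; claimed = 63 → mismatch.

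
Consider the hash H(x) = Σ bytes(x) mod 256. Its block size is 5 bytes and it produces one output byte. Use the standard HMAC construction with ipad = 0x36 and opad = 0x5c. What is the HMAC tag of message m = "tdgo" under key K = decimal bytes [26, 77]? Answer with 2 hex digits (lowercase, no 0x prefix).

62

Key decimal bytes [26, 77] = 1a 4d is 2 bytes ≤ B = 5; zero-pad to 5 bytes: K' = 1a 4d 00 00 00.
K' ⊕ ipad = 2c 7b 36 36 36.  K' ⊕ opad = 46 11 5c 5c 5c.
Inner input = (K'⊕ipad) ∥ m = 2c 7b 36 36 36 ∥ 74 64 67 6f.
Inner hash: sum = 44+123+54+54+54+116+100+103+111 = 759; mod 256 = 247 → f7.
Outer input = (K'⊕opad) ∥ inner = 46 11 5c 5c 5c ∥ f7.
Outer hash (tag): sum = 70+17+92+92+92+247 = 610; mod 256 = 98 → 62.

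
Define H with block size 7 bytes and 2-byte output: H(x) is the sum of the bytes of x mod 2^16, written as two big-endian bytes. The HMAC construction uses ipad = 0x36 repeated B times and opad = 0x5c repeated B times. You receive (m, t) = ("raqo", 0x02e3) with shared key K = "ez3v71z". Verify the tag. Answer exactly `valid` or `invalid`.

Key "ez3v71z" = 65 7a 33 76 37 31 7a is exactly B = 7 bytes: K' = 65 7a 33 76 37 31 7a.
K' ⊕ ipad = 53 4c 05 40 01 07 4c; K' ⊕ opad = 39 26 6f 2a 6b 6d 26.
Inner hash: sum = 83+76+5+64+1+7+76+114+97+113+111 = 747 → 02 eb.
Outer hash (recomputed tag): sum = 57+38+111+42+107+109+38+2+235 = 739 → 02 e3.
Recomputed tag = 02e3; claimed = 02e3 → match.

valid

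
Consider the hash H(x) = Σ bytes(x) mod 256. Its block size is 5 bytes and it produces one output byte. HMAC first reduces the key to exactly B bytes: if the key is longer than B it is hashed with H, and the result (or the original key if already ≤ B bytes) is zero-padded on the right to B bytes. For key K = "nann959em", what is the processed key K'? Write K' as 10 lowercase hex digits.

2400000000

|K| = 9 > B = 5, so first hash the key.
H(K): sum = 110+97+110+110+57+53+57+101+109 = 804; mod 256 = 36 → 24.
Zero-pad H(K) = 24 to 5 bytes: K' = 24 00 00 00 00.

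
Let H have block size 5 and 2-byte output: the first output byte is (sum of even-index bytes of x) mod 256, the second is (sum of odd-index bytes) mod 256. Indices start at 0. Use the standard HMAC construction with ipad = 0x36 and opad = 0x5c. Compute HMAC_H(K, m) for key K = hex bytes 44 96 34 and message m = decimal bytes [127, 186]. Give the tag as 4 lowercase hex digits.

Key hex bytes 44 96 34 is 3 bytes ≤ B = 5; zero-pad to 5 bytes: K' = 44 96 34 00 00.
K' ⊕ ipad = 72 a0 02 36 36.  K' ⊕ opad = 18 ca 68 5c 5c.
Inner input = (K'⊕ipad) ∥ m = 72 a0 02 36 36 ∥ 7f ba.
Inner hash: even-index sum = 356 mod 256 = 100; odd-index sum = 341 mod 256 = 85 → 64 55.
Outer input = (K'⊕opad) ∥ inner = 18 ca 68 5c 5c ∥ 64 55.
Outer hash (tag): even-index sum = 305 mod 256 = 49; odd-index sum = 394 mod 256 = 138 → 31 8a.

318a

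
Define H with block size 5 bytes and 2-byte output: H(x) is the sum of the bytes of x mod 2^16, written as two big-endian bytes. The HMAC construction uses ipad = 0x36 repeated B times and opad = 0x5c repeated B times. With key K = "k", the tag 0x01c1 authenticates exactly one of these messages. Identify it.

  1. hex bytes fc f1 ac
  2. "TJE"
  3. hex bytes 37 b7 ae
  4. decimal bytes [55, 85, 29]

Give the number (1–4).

Key "k" = 6b is 1 byte ≤ B = 5; zero-pad to 5 bytes: K' = 6b 00 00 00 00.
K' ⊕ ipad = 5d 36 36 36 36; K' ⊕ opad = 37 5c 5c 5c 5c.
m1: inner = H(5d 36 36 36 36 fc f1 ac) = 03 ce; tag = H(37 5c 5c 5c 5c 03 ce) = 0278
m2: inner = H(5d 36 36 36 36 54 4a 45) = 02 18; tag = H(37 5c 5c 5c 5c 02 18) = 01c1 ← matches
m3: inner = H(5d 36 36 36 36 37 b7 ae) = 02 d1; tag = H(37 5c 5c 5c 5c 02 d1) = 027a
m4: inner = H(5d 36 36 36 36 37 55 1d) = 01 de; tag = H(37 5c 5c 5c 5c 01 de) = 0286

2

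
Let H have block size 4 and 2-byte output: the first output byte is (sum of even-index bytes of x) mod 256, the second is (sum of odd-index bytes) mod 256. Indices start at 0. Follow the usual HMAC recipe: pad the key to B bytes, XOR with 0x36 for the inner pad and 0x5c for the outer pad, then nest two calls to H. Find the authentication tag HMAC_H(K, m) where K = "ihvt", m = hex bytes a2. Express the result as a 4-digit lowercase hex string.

a0fc

Key "ihvt" = 69 68 76 74 is exactly B = 4 bytes: K' = 69 68 76 74.
K' ⊕ ipad = 5f 5e 40 42.  K' ⊕ opad = 35 34 2a 28.
Inner input = (K'⊕ipad) ∥ m = 5f 5e 40 42 ∥ a2.
Inner hash: even-index sum = 321 mod 256 = 65; odd-index sum = 160 mod 256 = 160 → 41 a0.
Outer input = (K'⊕opad) ∥ inner = 35 34 2a 28 ∥ 41 a0.
Outer hash (tag): even-index sum = 160 mod 256 = 160; odd-index sum = 252 mod 256 = 252 → a0 fc.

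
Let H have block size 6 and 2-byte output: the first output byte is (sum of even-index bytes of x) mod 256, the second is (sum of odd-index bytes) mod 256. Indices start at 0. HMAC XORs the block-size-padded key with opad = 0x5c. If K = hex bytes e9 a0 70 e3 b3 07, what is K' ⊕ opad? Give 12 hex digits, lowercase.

b5fc2cbfef5b

Key hex bytes e9 a0 70 e3 b3 07 is exactly B = 6 bytes: K' = e9 a0 70 e3 b3 07.
XOR each byte with 0x5c: e9⊕5c=b5, a0⊕5c=fc, 70⊕5c=2c, e3⊕5c=bf, b3⊕5c=ef, 07⊕5c=5b.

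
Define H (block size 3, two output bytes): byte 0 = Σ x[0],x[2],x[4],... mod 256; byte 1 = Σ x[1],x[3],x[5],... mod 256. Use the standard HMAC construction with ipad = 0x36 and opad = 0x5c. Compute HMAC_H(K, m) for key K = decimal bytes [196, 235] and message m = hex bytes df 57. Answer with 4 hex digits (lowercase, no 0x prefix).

Key decimal bytes [196, 235] = c4 eb is 2 bytes ≤ B = 3; zero-pad to 3 bytes: K' = c4 eb 00.
K' ⊕ ipad = f2 dd 36.  K' ⊕ opad = 98 b7 5c.
Inner input = (K'⊕ipad) ∥ m = f2 dd 36 ∥ df 57.
Inner hash: even-index sum = 383 mod 256 = 127; odd-index sum = 444 mod 256 = 188 → 7f bc.
Outer input = (K'⊕opad) ∥ inner = 98 b7 5c ∥ 7f bc.
Outer hash (tag): even-index sum = 432 mod 256 = 176; odd-index sum = 310 mod 256 = 54 → b0 36.

b036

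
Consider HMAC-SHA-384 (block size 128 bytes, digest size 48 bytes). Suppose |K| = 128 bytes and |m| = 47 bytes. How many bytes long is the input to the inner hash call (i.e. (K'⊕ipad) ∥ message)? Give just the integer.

175

Key is 128 ≤ 128 bytes, zero-padded: |K'| = 128.
Inner input = (K'⊕ipad) ∥ m → 128 + 47 = 175 bytes.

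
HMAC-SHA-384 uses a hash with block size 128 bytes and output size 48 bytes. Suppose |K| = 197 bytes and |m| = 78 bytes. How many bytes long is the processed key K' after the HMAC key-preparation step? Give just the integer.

128

Key is 197 > 128 bytes, so it is hashed to 48 bytes then zero-padded to 128: |K'| = 128.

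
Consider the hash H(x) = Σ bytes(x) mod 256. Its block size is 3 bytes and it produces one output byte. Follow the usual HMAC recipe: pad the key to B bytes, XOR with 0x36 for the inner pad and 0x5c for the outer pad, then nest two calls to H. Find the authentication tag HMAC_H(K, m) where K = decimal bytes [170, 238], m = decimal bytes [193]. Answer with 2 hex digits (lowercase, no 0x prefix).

6f

Key decimal bytes [170, 238] = aa ee is 2 bytes ≤ B = 3; zero-pad to 3 bytes: K' = aa ee 00.
K' ⊕ ipad = 9c d8 36.  K' ⊕ opad = f6 b2 5c.
Inner input = (K'⊕ipad) ∥ m = 9c d8 36 ∥ c1.
Inner hash: sum = 156+216+54+193 = 619; mod 256 = 107 → 6b.
Outer input = (K'⊕opad) ∥ inner = f6 b2 5c ∥ 6b.
Outer hash (tag): sum = 246+178+92+107 = 623; mod 256 = 111 → 6f.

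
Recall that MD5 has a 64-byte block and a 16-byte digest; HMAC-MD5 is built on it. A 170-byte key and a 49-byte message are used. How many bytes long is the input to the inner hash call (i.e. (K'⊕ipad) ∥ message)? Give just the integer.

113

Key is 170 > 64 bytes, so it is hashed to 16 bytes then zero-padded to 64: |K'| = 64.
Inner input = (K'⊕ipad) ∥ m → 64 + 49 = 113 bytes.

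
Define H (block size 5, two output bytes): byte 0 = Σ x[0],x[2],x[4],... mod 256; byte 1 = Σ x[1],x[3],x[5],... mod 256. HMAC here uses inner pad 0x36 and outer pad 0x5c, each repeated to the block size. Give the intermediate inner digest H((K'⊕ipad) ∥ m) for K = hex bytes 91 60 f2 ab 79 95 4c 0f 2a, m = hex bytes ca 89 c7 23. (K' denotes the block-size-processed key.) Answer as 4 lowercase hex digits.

Key hex bytes 91 60 f2 ab 79 95 4c 0f 2a is 9 bytes > B = 5, so hash it first: H(key) = 72 af, then zero-pad to 5 bytes: K' = 72 af 00 00 00.
K' ⊕ ipad = 44 99 36 36 36.
Inner input = 44 99 36 36 36 ∥ ca 89 c7 23.
Inner hash: even-index sum = 348 mod 256 = 92; odd-index sum = 608 mod 256 = 96 → 5c 60.

5c60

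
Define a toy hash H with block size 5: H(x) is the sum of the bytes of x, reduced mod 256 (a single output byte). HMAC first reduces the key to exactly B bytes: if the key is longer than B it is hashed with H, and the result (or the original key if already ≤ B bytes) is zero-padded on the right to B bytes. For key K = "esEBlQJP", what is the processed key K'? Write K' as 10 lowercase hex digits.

b600000000

|K| = 8 > B = 5, so first hash the key.
H(K): sum = 101+115+69+66+108+81+74+80 = 694; mod 256 = 182 → b6.
Zero-pad H(K) = b6 to 5 bytes: K' = b6 00 00 00 00.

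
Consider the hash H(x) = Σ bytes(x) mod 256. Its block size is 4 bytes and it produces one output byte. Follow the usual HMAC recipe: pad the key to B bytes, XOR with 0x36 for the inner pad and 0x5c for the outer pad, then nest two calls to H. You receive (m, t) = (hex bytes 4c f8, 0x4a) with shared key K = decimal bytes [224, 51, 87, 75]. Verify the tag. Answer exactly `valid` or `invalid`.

Key decimal bytes [224, 51, 87, 75] = e0 33 57 4b is exactly B = 4 bytes: K' = e0 33 57 4b.
K' ⊕ ipad = d6 05 61 7d; K' ⊕ opad = bc 6f 0b 17.
Inner hash: sum = 214+5+97+125+76+248 = 765; mod 256 = 253 → fd.
Outer hash (recomputed tag): sum = 188+111+11+23+253 = 586; mod 256 = 74 → 4a.
Recomputed tag = 4a; claimed = 4a → match.

valid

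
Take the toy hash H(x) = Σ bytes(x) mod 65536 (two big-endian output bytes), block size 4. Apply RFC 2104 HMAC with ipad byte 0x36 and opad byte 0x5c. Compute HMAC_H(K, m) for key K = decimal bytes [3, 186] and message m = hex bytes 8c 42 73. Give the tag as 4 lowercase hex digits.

026d

Key decimal bytes [3, 186] = 03 ba is 2 bytes ≤ B = 4; zero-pad to 4 bytes: K' = 03 ba 00 00.
K' ⊕ ipad = 35 8c 36 36.  K' ⊕ opad = 5f e6 5c 5c.
Inner input = (K'⊕ipad) ∥ m = 35 8c 36 36 ∥ 8c 42 73.
Inner hash: sum = 53+140+54+54+140+66+115 = 622 → 02 6e.
Outer input = (K'⊕opad) ∥ inner = 5f e6 5c 5c ∥ 02 6e.
Outer hash (tag): sum = 95+230+92+92+2+110 = 621 → 02 6d.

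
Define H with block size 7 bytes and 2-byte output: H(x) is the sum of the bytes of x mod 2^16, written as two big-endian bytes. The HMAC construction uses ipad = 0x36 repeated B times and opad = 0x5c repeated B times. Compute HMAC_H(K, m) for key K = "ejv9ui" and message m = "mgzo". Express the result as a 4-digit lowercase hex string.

Key "ejv9ui" = 65 6a 76 39 75 69 is 6 bytes ≤ B = 7; zero-pad to 7 bytes: K' = 65 6a 76 39 75 69 00.
K' ⊕ ipad = 53 5c 40 0f 43 5f 36.  K' ⊕ opad = 39 36 2a 65 29 35 5c.
Inner input = (K'⊕ipad) ∥ m = 53 5c 40 0f 43 5f 36 ∥ 6d 67 7a 6f.
Inner hash: sum = 83+92+64+15+67+95+54+109+103+122+111 = 915 → 03 93.
Outer input = (K'⊕opad) ∥ inner = 39 36 2a 65 29 35 5c ∥ 03 93.
Outer hash (tag): sum = 57+54+42+101+41+53+92+3+147 = 590 → 02 4e.

024e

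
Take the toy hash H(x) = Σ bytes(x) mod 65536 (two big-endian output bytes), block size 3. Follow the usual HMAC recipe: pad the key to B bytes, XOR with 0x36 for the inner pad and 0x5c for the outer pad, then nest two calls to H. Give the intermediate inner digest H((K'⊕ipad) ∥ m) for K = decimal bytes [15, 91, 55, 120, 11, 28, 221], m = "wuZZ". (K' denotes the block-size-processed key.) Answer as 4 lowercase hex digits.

0235

Key decimal bytes [15, 91, 55, 120, 11, 28, 221] = 0f 5b 37 78 0b 1c dd is 7 bytes > B = 3, so hash it first: H(key) = 02 1d, then zero-pad to 3 bytes: K' = 02 1d 00.
K' ⊕ ipad = 34 2b 36.
Inner input = 34 2b 36 ∥ 77 75 5a 5a.
Inner hash: sum = 52+43+54+119+117+90+90 = 565 → 02 35.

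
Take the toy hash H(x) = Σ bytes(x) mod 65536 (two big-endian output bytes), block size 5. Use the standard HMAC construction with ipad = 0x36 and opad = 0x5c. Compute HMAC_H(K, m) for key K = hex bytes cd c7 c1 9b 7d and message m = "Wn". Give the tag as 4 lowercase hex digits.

Key hex bytes cd c7 c1 9b 7d is exactly B = 5 bytes: K' = cd c7 c1 9b 7d.
K' ⊕ ipad = fb f1 f7 ad 4b.  K' ⊕ opad = 91 9b 9d c7 21.
Inner input = (K'⊕ipad) ∥ m = fb f1 f7 ad 4b ∥ 57 6e.
Inner hash: sum = 251+241+247+173+75+87+110 = 1184 → 04 a0.
Outer input = (K'⊕opad) ∥ inner = 91 9b 9d c7 21 ∥ 04 a0.
Outer hash (tag): sum = 145+155+157+199+33+4+160 = 853 → 03 55.

0355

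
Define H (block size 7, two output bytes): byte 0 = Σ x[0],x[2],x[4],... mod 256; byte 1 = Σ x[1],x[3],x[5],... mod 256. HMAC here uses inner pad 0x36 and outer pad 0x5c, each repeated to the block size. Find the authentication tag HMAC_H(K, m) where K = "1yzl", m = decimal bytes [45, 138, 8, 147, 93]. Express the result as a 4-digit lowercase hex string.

bc8d

Key "1yzl" = 31 79 7a 6c is 4 bytes ≤ B = 7; zero-pad to 7 bytes: K' = 31 79 7a 6c 00 00 00.
K' ⊕ ipad = 07 4f 4c 5a 36 36 36.  K' ⊕ opad = 6d 25 26 30 5c 5c 5c.
Inner input = (K'⊕ipad) ∥ m = 07 4f 4c 5a 36 36 36 ∥ 2d 8a 08 93 5d.
Inner hash: even-index sum = 476 mod 256 = 220; odd-index sum = 369 mod 256 = 113 → dc 71.
Outer input = (K'⊕opad) ∥ inner = 6d 25 26 30 5c 5c 5c ∥ dc 71.
Outer hash (tag): even-index sum = 444 mod 256 = 188; odd-index sum = 397 mod 256 = 141 → bc 8d.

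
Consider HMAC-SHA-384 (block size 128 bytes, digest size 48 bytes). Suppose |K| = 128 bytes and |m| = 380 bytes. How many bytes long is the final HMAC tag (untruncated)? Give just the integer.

The tag is one SHA-384 digest: 48 bytes.

48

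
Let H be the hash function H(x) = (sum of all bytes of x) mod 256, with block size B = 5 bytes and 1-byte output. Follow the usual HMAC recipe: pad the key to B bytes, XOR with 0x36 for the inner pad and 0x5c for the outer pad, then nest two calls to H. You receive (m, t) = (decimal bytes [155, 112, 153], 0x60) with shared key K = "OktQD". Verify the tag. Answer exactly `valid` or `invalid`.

Key "OktQD" = 4f 6b 74 51 44 is exactly B = 5 bytes: K' = 4f 6b 74 51 44.
K' ⊕ ipad = 79 5d 42 67 72; K' ⊕ opad = 13 37 28 0d 18.
Inner hash: sum = 121+93+66+103+114+155+112+153 = 917; mod 256 = 149 → 95.
Outer hash (recomputed tag): sum = 19+55+40+13+24+149 = 300; mod 256 = 44 → 2c.
Recomputed tag = 2c; claimed = 60 → mismatch.

invalid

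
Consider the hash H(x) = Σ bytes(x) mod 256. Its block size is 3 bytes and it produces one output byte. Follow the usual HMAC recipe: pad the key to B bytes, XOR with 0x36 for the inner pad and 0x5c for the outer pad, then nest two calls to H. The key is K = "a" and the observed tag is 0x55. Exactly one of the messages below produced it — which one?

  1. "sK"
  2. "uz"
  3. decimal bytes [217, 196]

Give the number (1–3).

Key "a" = 61 is 1 byte ≤ B = 3; zero-pad to 3 bytes: K' = 61 00 00.
K' ⊕ ipad = 57 36 36; K' ⊕ opad = 3d 5c 5c.
m1: inner = H(57 36 36 73 4b) = 81; tag = H(3d 5c 5c 81) = 76
m2: inner = H(57 36 36 75 7a) = b2; tag = H(3d 5c 5c b2) = a7
m3: inner = H(57 36 36 d9 c4) = 60; tag = H(3d 5c 5c 60) = 55 ← matches

3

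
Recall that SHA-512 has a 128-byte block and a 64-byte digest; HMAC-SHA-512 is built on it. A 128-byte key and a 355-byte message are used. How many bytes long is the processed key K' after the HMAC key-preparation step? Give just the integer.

128

Key is 128 ≤ 128 bytes, zero-padded: |K'| = 128.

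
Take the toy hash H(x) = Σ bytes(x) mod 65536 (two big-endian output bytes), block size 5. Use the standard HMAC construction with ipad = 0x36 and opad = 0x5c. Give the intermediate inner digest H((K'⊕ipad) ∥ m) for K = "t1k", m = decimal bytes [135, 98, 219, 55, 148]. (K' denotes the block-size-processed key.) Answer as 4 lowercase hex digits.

Key "t1k" = 74 31 6b is 3 bytes ≤ B = 5; zero-pad to 5 bytes: K' = 74 31 6b 00 00.
K' ⊕ ipad = 42 07 5d 36 36.
Inner input = 42 07 5d 36 36 ∥ 87 62 db 37 94.
Inner hash: sum = 66+7+93+54+54+135+98+219+55+148 = 929 → 03 a1.

03a1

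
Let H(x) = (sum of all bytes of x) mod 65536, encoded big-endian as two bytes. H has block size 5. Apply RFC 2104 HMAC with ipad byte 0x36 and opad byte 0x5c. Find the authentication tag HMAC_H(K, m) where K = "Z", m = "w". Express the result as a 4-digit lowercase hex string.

0232

Key "Z" = 5a is 1 byte ≤ B = 5; zero-pad to 5 bytes: K' = 5a 00 00 00 00.
K' ⊕ ipad = 6c 36 36 36 36.  K' ⊕ opad = 06 5c 5c 5c 5c.
Inner input = (K'⊕ipad) ∥ m = 6c 36 36 36 36 ∥ 77.
Inner hash: sum = 108+54+54+54+54+119 = 443 → 01 bb.
Outer input = (K'⊕opad) ∥ inner = 06 5c 5c 5c 5c ∥ 01 bb.
Outer hash (tag): sum = 6+92+92+92+92+1+187 = 562 → 02 32.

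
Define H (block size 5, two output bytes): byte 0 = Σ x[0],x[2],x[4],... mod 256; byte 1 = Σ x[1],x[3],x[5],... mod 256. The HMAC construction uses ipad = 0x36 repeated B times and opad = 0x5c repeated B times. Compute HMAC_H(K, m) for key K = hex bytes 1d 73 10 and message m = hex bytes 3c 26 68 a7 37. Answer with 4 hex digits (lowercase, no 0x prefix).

Key hex bytes 1d 73 10 is 3 bytes ≤ B = 5; zero-pad to 5 bytes: K' = 1d 73 10 00 00.
K' ⊕ ipad = 2b 45 26 36 36.  K' ⊕ opad = 41 2f 4c 5c 5c.
Inner input = (K'⊕ipad) ∥ m = 2b 45 26 36 36 ∥ 3c 26 68 a7 37.
Inner hash: even-index sum = 340 mod 256 = 84; odd-index sum = 342 mod 256 = 86 → 54 56.
Outer input = (K'⊕opad) ∥ inner = 41 2f 4c 5c 5c ∥ 54 56.
Outer hash (tag): even-index sum = 319 mod 256 = 63; odd-index sum = 223 mod 256 = 223 → 3f df.

3fdf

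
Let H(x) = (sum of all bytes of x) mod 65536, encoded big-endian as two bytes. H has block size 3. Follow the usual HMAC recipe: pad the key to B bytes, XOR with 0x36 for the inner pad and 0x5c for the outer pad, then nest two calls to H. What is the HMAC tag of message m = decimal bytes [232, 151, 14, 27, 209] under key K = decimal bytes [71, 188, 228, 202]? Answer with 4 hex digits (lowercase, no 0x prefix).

Key decimal bytes [71, 188, 228, 202] = 47 bc e4 ca is 4 bytes > B = 3, so hash it first: H(key) = 02 b1, then zero-pad to 3 bytes: K' = 02 b1 00.
K' ⊕ ipad = 34 87 36.  K' ⊕ opad = 5e ed 5c.
Inner input = (K'⊕ipad) ∥ m = 34 87 36 ∥ e8 97 0e 1b d1.
Inner hash: sum = 52+135+54+232+151+14+27+209 = 874 → 03 6a.
Outer input = (K'⊕opad) ∥ inner = 5e ed 5c ∥ 03 6a.
Outer hash (tag): sum = 94+237+92+3+106 = 532 → 02 14.

0214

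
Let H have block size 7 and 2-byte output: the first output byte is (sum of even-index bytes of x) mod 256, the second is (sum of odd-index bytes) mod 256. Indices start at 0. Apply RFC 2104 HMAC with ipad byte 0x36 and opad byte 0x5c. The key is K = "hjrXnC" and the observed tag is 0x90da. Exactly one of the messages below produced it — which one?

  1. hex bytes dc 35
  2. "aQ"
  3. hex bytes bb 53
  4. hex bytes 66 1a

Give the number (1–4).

2

Key "hjrXnC" = 68 6a 72 58 6e 43 is 6 bytes ≤ B = 7; zero-pad to 7 bytes: K' = 68 6a 72 58 6e 43 00.
K' ⊕ ipad = 5e 5c 44 6e 58 75 36; K' ⊕ opad = 34 36 2e 04 32 1f 5c.
m1: inner = H(5e 5c 44 6e 58 75 36 dc 35) = 65 1b; tag = H(34 36 2e 04 32 1f 5c 65 1b) = 0bbe
m2: inner = H(5e 5c 44 6e 58 75 36 61 51) = 81 a0; tag = H(34 36 2e 04 32 1f 5c 81 a0) = 90da ← matches
m3: inner = H(5e 5c 44 6e 58 75 36 bb 53) = 83 fa; tag = H(34 36 2e 04 32 1f 5c 83 fa) = eadc
m4: inner = H(5e 5c 44 6e 58 75 36 66 1a) = 4a a5; tag = H(34 36 2e 04 32 1f 5c 4a a5) = 95a3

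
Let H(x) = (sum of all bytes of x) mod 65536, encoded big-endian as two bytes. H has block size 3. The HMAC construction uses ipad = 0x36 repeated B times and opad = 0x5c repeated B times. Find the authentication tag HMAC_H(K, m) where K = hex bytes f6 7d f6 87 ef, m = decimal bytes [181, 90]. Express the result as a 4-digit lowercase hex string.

Key hex bytes f6 7d f6 87 ef is 5 bytes > B = 3, so hash it first: H(key) = 03 df, then zero-pad to 3 bytes: K' = 03 df 00.
K' ⊕ ipad = 35 e9 36.  K' ⊕ opad = 5f 83 5c.
Inner input = (K'⊕ipad) ∥ m = 35 e9 36 ∥ b5 5a.
Inner hash: sum = 53+233+54+181+90 = 611 → 02 63.
Outer input = (K'⊕opad) ∥ inner = 5f 83 5c ∥ 02 63.
Outer hash (tag): sum = 95+131+92+2+99 = 419 → 01 a3.

01a3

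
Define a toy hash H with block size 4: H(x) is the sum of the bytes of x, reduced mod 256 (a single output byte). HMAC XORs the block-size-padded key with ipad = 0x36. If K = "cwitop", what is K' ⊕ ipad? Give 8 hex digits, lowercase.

Key "cwitop" = 63 77 69 74 6f 70 is 6 bytes > B = 4, so hash it first: H(key) = 96, then zero-pad to 4 bytes: K' = 96 00 00 00.
XOR each byte with 0x36: 96⊕36=a0, 00⊕36=36, 00⊕36=36, 00⊕36=36.

a0363636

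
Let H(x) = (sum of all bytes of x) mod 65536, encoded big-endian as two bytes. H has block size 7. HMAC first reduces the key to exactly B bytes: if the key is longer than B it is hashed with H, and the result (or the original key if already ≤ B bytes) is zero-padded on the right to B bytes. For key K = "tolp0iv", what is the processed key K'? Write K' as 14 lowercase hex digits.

746f6c70306976

Key "tolp0iv" = 74 6f 6c 70 30 69 76 is exactly B = 7 bytes: K' = 74 6f 6c 70 30 69 76.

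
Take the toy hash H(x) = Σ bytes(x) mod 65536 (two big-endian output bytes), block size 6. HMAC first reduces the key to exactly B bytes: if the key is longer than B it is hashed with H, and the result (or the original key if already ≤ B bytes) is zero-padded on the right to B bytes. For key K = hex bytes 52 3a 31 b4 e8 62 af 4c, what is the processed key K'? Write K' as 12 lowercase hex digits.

|K| = 8 > B = 6, so first hash the key.
H(K): sum = 82+58+49+180+232+98+175+76 = 950 → 03 b6.
Zero-pad H(K) = 03 b6 to 6 bytes: K' = 03 b6 00 00 00 00.

03b600000000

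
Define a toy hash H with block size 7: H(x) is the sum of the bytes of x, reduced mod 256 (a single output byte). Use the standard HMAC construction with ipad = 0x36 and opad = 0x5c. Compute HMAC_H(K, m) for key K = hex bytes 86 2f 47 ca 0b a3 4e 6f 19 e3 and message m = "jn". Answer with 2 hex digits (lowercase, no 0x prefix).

d0

Key hex bytes 86 2f 47 ca 0b a3 4e 6f 19 e3 is 10 bytes > B = 7, so hash it first: H(key) = 2d, then zero-pad to 7 bytes: K' = 2d 00 00 00 00 00 00.
K' ⊕ ipad = 1b 36 36 36 36 36 36.  K' ⊕ opad = 71 5c 5c 5c 5c 5c 5c.
Inner input = (K'⊕ipad) ∥ m = 1b 36 36 36 36 36 36 ∥ 6a 6e.
Inner hash: sum = 27+54+54+54+54+54+54+106+110 = 567; mod 256 = 55 → 37.
Outer input = (K'⊕opad) ∥ inner = 71 5c 5c 5c 5c 5c 5c ∥ 37.
Outer hash (tag): sum = 113+92+92+92+92+92+92+55 = 720; mod 256 = 208 → d0.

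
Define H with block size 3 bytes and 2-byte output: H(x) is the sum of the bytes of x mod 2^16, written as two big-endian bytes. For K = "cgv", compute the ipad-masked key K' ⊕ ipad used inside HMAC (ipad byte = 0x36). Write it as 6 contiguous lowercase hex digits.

555140

Key "cgv" = 63 67 76 is exactly B = 3 bytes: K' = 63 67 76.
XOR each byte with 0x36: 63⊕36=55, 67⊕36=51, 76⊕36=40.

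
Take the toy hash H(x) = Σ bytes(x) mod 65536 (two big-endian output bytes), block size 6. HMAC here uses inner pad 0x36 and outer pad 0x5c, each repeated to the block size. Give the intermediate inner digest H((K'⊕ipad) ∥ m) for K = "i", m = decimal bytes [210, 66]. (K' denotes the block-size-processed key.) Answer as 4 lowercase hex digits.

Key "i" = 69 is 1 byte ≤ B = 6; zero-pad to 6 bytes: K' = 69 00 00 00 00 00.
K' ⊕ ipad = 5f 36 36 36 36 36.
Inner input = 5f 36 36 36 36 36 ∥ d2 42.
Inner hash: sum = 95+54+54+54+54+54+210+66 = 641 → 02 81.

0281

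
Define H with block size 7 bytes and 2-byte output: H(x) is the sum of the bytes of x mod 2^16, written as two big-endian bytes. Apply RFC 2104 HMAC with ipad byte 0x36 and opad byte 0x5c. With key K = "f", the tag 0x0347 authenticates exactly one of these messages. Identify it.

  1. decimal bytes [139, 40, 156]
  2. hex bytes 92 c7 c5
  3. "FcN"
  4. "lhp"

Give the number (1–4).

Key "f" = 66 is 1 byte ≤ B = 7; zero-pad to 7 bytes: K' = 66 00 00 00 00 00 00.
K' ⊕ ipad = 50 36 36 36 36 36 36; K' ⊕ opad = 3a 5c 5c 5c 5c 5c 5c.
m1: inner = H(50 36 36 36 36 36 36 8b 28 9c) = 02 e3; tag = H(3a 5c 5c 5c 5c 5c 5c 02 e3) = 0347 ← matches
m2: inner = H(50 36 36 36 36 36 36 92 c7 c5) = 03 b2; tag = H(3a 5c 5c 5c 5c 5c 5c 03 b2) = 0317
m3: inner = H(50 36 36 36 36 36 36 46 63 4e) = 02 8b; tag = H(3a 5c 5c 5c 5c 5c 5c 02 8b) = 02ef
m4: inner = H(50 36 36 36 36 36 36 6c 68 70) = 02 d8; tag = H(3a 5c 5c 5c 5c 5c 5c 02 d8) = 033c

1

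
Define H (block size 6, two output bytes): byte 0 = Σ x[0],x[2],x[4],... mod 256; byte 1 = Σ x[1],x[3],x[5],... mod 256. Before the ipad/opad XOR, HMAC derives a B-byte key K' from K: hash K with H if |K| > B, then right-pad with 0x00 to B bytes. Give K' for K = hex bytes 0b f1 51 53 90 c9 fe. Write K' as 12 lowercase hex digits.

|K| = 7 > B = 6, so first hash the key.
H(K): even-index sum = 490 mod 256 = 234; odd-index sum = 525 mod 256 = 13 → ea 0d.
Zero-pad H(K) = ea 0d to 6 bytes: K' = ea 0d 00 00 00 00.

ea0d00000000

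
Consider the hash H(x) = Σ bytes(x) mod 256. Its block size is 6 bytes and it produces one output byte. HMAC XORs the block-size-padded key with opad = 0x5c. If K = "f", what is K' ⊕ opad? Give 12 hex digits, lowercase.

Key "f" = 66 is 1 byte ≤ B = 6; zero-pad to 6 bytes: K' = 66 00 00 00 00 00.
XOR each byte with 0x5c: 66⊕5c=3a, 00⊕5c=5c, 00⊕5c=5c, 00⊕5c=5c, 00⊕5c=5c, 00⊕5c=5c.

3a5c5c5c5c5c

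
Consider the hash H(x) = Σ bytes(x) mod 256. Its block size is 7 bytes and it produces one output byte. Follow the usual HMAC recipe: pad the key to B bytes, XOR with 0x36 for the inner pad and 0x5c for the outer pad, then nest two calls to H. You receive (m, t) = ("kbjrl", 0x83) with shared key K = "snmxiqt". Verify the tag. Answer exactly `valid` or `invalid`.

Key "snmxiqt" = 73 6e 6d 78 69 71 74 is exactly B = 7 bytes: K' = 73 6e 6d 78 69 71 74.
K' ⊕ ipad = 45 58 5b 4e 5f 47 42; K' ⊕ opad = 2f 32 31 24 35 2d 28.
Inner hash: sum = 69+88+91+78+95+71+66+107+98+106+114+108 = 1091; mod 256 = 67 → 43.
Outer hash (recomputed tag): sum = 47+50+49+36+53+45+40+67 = 387; mod 256 = 131 → 83.
Recomputed tag = 83; claimed = 83 → match.

valid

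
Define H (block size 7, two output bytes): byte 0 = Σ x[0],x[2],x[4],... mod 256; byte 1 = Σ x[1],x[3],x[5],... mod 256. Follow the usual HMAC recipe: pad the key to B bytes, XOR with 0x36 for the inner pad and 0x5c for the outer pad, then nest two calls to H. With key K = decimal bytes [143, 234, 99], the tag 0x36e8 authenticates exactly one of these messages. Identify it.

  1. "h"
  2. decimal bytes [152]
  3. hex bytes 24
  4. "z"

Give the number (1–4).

Key decimal bytes [143, 234, 99] = 8f ea 63 is 3 bytes ≤ B = 7; zero-pad to 7 bytes: K' = 8f ea 63 00 00 00 00.
K' ⊕ ipad = b9 dc 55 36 36 36 36; K' ⊕ opad = d3 b6 3f 5c 5c 5c 5c.
m1: inner = H(b9 dc 55 36 36 36 36 68) = 7a b0; tag = H(d3 b6 3f 5c 5c 5c 5c 7a b0) = 7ae8
m2: inner = H(b9 dc 55 36 36 36 36 98) = 7a e0; tag = H(d3 b6 3f 5c 5c 5c 5c 7a e0) = aae8
m3: inner = H(b9 dc 55 36 36 36 36 24) = 7a 6c; tag = H(d3 b6 3f 5c 5c 5c 5c 7a 6c) = 36e8 ← matches
m4: inner = H(b9 dc 55 36 36 36 36 7a) = 7a c2; tag = H(d3 b6 3f 5c 5c 5c 5c 7a c2) = 8ce8

3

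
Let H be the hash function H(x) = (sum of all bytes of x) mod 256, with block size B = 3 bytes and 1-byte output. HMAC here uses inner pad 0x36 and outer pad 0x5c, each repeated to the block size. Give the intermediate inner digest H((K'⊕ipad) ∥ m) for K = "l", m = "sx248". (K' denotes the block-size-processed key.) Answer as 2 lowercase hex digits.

Key "l" = 6c is 1 byte ≤ B = 3; zero-pad to 3 bytes: K' = 6c 00 00.
K' ⊕ ipad = 5a 36 36.
Inner input = 5a 36 36 ∥ 73 78 32 34 38.
Inner hash: sum = 90+54+54+115+120+50+52+56 = 591; mod 256 = 79 → 4f.

4f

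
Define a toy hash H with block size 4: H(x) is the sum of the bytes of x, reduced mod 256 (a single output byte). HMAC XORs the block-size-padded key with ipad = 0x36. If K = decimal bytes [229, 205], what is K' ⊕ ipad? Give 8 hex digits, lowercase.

Key decimal bytes [229, 205] = e5 cd is 2 bytes ≤ B = 4; zero-pad to 4 bytes: K' = e5 cd 00 00.
XOR each byte with 0x36: e5⊕36=d3, cd⊕36=fb, 00⊕36=36, 00⊕36=36.

d3fb3636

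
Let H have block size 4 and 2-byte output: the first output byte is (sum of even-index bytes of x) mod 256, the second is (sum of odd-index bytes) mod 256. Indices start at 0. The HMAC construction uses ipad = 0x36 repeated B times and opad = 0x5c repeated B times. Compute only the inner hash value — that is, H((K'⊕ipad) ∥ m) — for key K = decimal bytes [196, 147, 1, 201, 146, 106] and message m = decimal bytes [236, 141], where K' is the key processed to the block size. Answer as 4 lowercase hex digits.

83b3

Key decimal bytes [196, 147, 1, 201, 146, 106] = c4 93 01 c9 92 6a is 6 bytes > B = 4, so hash it first: H(key) = 57 c6, then zero-pad to 4 bytes: K' = 57 c6 00 00.
K' ⊕ ipad = 61 f0 36 36.
Inner input = 61 f0 36 36 ∥ ec 8d.
Inner hash: even-index sum = 387 mod 256 = 131; odd-index sum = 435 mod 256 = 179 → 83 b3.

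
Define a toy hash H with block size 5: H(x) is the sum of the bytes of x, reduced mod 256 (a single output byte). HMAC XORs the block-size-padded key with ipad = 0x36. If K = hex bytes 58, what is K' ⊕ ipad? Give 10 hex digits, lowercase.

6e36363636

Key hex bytes 58 is 1 byte ≤ B = 5; zero-pad to 5 bytes: K' = 58 00 00 00 00.
XOR each byte with 0x36: 58⊕36=6e, 00⊕36=36, 00⊕36=36, 00⊕36=36, 00⊕36=36.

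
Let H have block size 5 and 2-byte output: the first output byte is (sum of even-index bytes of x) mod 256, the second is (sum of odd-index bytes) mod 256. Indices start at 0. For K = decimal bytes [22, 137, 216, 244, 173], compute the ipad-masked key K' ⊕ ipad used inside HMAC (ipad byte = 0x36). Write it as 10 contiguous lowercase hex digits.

20bfeec29b

Key decimal bytes [22, 137, 216, 244, 173] = 16 89 d8 f4 ad is exactly B = 5 bytes: K' = 16 89 d8 f4 ad.
XOR each byte with 0x36: 16⊕36=20, 89⊕36=bf, d8⊕36=ee, f4⊕36=c2, ad⊕36=9b.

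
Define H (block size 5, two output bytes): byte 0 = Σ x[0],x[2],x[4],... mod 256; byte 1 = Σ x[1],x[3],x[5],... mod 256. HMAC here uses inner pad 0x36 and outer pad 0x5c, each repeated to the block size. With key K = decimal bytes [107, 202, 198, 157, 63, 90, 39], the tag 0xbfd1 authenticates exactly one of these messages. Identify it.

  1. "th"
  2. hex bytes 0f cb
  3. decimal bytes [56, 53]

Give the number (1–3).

Key decimal bytes [107, 202, 198, 157, 63, 90, 39] = 6b ca c6 9d 3f 5a 27 is 7 bytes > B = 5, so hash it first: H(key) = 97 c1, then zero-pad to 5 bytes: K' = 97 c1 00 00 00.
K' ⊕ ipad = a1 f7 36 36 36; K' ⊕ opad = cb 9d 5c 5c 5c.
m1: inner = H(a1 f7 36 36 36 74 68) = 75 a1; tag = H(cb 9d 5c 5c 5c 75 a1) = 246e
m2: inner = H(a1 f7 36 36 36 0f cb) = d8 3c; tag = H(cb 9d 5c 5c 5c d8 3c) = bfd1 ← matches
m3: inner = H(a1 f7 36 36 36 38 35) = 42 65; tag = H(cb 9d 5c 5c 5c 42 65) = e83b

2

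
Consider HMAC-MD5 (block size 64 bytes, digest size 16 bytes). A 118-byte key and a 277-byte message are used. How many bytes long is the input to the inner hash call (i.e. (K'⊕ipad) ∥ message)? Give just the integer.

Key is 118 > 64 bytes, so it is hashed to 16 bytes then zero-padded to 64: |K'| = 64.
Inner input = (K'⊕ipad) ∥ m → 64 + 277 = 341 bytes.

341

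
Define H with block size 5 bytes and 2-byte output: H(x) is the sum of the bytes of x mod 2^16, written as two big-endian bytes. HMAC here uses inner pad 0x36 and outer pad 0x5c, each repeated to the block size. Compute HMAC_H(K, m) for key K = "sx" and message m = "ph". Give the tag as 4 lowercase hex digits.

0176

Key "sx" = 73 78 is 2 bytes ≤ B = 5; zero-pad to 5 bytes: K' = 73 78 00 00 00.
K' ⊕ ipad = 45 4e 36 36 36.  K' ⊕ opad = 2f 24 5c 5c 5c.
Inner input = (K'⊕ipad) ∥ m = 45 4e 36 36 36 ∥ 70 68.
Inner hash: sum = 69+78+54+54+54+112+104 = 525 → 02 0d.
Outer input = (K'⊕opad) ∥ inner = 2f 24 5c 5c 5c ∥ 02 0d.
Outer hash (tag): sum = 47+36+92+92+92+2+13 = 374 → 01 76.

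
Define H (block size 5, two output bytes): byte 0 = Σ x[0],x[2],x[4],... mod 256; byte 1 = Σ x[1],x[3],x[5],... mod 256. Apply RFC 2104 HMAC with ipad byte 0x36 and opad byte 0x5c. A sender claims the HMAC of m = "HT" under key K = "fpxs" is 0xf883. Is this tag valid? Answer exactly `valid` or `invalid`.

Key "fpxs" = 66 70 78 73 is 4 bytes ≤ B = 5; zero-pad to 5 bytes: K' = 66 70 78 73 00.
K' ⊕ ipad = 50 46 4e 45 36; K' ⊕ opad = 3a 2c 24 2f 5c.
Inner hash: even-index sum = 296 mod 256 = 40; odd-index sum = 211 mod 256 = 211 → 28 d3.
Outer hash (recomputed tag): even-index sum = 397 mod 256 = 141; odd-index sum = 131 mod 256 = 131 → 8d 83.
Recomputed tag = 8d83; claimed = f883 → mismatch.

invalid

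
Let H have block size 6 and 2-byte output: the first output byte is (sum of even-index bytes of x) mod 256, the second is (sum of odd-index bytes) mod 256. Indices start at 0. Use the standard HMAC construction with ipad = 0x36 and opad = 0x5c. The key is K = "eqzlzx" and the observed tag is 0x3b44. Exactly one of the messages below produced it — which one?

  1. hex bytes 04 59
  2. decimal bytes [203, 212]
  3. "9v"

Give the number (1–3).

Key "eqzlzx" = 65 71 7a 6c 7a 78 is exactly B = 6 bytes: K' = 65 71 7a 6c 7a 78.
K' ⊕ ipad = 53 47 4c 5a 4c 4e; K' ⊕ opad = 39 2d 26 30 26 24.
m1: inner = H(53 47 4c 5a 4c 4e 04 59) = ef 48; tag = H(39 2d 26 30 26 24 ef 48) = 74c9
m2: inner = H(53 47 4c 5a 4c 4e cb d4) = b6 c3; tag = H(39 2d 26 30 26 24 b6 c3) = 3b44 ← matches
m3: inner = H(53 47 4c 5a 4c 4e 39 76) = 24 65; tag = H(39 2d 26 30 26 24 24 65) = a9e6

2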